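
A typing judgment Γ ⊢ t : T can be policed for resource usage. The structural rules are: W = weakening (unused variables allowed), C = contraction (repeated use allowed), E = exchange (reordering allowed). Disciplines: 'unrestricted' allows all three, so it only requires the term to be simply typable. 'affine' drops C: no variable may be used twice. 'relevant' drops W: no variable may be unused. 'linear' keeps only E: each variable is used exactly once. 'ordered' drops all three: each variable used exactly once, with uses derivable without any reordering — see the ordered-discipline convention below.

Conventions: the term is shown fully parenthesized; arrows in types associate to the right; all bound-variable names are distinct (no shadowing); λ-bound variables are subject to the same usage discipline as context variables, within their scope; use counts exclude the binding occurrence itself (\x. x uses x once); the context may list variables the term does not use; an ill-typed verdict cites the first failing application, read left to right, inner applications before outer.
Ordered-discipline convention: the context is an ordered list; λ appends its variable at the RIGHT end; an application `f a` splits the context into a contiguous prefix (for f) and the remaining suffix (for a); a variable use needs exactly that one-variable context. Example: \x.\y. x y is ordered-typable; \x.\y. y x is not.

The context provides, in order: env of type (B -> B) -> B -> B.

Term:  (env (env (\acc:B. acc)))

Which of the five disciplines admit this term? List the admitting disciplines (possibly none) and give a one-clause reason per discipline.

admitting disciplines: relevant, unrestricted
usage: env ×2, acc (bound) ×1
order of uses: env, env, acc
typing: well-typed — term : B -> B
ordered ✗ (needs contraction — env ×2)
linear ✗ (needs contraction — env ×2)
affine ✗ (needs contraction — env ×2)
relevant ✓ (at least one use each (env, acc))
unrestricted ✓ (simply typable at B -> B; W, C, E all held)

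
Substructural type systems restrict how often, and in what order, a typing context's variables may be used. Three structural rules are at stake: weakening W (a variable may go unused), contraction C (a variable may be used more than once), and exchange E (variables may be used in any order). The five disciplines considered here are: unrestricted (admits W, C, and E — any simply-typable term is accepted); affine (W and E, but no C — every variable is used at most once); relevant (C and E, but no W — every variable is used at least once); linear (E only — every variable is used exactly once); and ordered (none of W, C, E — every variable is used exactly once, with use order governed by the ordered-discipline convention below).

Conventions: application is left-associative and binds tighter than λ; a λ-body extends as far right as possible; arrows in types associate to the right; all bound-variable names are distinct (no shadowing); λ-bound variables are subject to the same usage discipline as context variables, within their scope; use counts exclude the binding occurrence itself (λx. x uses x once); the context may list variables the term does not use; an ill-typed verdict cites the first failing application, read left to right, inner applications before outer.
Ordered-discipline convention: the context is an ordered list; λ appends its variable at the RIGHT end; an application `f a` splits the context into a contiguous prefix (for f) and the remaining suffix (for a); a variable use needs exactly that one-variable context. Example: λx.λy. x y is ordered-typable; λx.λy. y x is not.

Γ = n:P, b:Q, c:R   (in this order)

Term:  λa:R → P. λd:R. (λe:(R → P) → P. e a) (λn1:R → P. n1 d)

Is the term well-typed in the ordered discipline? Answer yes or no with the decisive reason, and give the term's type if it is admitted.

no — n, b, c left unused
use counts: n=0; b=0; c=0; a (bound)=1; d (bound)=1; e (bound)=1; n1 (bound)=1
use order (left to right): e, a, n1, d
typing: ✓ — (R → P) → R → P
all disciplines: ordered ✗, linear ✗, affine ✓, relevant ✗, unrestricted ✓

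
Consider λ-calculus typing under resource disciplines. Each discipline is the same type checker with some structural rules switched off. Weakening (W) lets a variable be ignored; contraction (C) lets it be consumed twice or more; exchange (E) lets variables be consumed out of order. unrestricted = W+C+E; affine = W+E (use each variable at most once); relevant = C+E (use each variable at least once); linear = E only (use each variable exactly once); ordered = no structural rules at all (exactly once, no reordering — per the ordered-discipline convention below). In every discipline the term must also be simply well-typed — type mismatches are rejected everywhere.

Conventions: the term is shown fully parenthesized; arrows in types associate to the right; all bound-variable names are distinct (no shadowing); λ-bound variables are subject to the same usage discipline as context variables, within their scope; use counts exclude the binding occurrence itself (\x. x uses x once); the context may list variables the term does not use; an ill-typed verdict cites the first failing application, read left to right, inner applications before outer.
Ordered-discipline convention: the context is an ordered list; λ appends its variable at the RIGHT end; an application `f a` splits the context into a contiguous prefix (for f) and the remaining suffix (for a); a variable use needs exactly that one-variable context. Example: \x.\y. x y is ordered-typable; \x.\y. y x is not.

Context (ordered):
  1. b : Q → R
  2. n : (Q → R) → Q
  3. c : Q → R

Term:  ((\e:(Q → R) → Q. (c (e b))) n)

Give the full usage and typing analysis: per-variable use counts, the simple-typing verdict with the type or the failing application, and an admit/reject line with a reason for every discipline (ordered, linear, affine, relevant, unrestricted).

use counts: b: 1×; n: 1×; c: 1×; e (λ-bound): 1×
left-to-right use order: c, e, b, n
typing: ✓ — R
ordered: ✗, needs exchange: uses follow c, e, b, n
linear: ✓, b, n, c, e: one use apiece
affine: ✓, b, n, c, e: no repeats, contraction unneeded
relevant: ✓, b, n, c, e: all used, weakening unneeded
unrestricted: ✓, well-typed at R; no restrictions here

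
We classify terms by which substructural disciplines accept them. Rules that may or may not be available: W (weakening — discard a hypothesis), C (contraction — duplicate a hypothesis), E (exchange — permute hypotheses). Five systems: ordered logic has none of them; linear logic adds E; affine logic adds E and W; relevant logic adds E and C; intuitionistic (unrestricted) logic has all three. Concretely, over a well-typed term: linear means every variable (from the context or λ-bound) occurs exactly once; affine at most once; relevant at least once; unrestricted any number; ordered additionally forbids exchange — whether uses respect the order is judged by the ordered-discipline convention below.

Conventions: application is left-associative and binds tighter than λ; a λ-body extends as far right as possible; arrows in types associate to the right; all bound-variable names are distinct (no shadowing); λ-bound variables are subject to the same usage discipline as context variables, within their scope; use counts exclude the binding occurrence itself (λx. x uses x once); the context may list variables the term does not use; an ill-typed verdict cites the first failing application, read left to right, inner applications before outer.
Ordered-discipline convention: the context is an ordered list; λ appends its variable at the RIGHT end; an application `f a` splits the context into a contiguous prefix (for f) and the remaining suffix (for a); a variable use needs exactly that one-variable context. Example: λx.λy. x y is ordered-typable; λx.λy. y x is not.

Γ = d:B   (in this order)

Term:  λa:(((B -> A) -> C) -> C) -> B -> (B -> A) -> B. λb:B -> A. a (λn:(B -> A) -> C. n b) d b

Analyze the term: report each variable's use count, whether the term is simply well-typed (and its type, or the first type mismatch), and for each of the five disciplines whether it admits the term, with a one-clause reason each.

counts: d ×1, a (bound) ×1, b (bound) ×2, n (bound) ×1
uses in reading order: a, n, b, d, b
typing: well-typed at ((((B -> A) -> C) -> C) -> B -> (B -> A) -> B) -> (B -> A) -> B
ordered ✗ (repeated use of b ×2)
linear ✗ (repeated use of b ×2)
affine ✗ (repeated use of b ×2)
relevant ✓ (at least one use each (d, a, b, n))
unrestricted ✓ (type-checks (((((B -> A) -> C) -> C) -> B -> (B -> A) -> B) -> (B -> A) -> B) and nothing is barred)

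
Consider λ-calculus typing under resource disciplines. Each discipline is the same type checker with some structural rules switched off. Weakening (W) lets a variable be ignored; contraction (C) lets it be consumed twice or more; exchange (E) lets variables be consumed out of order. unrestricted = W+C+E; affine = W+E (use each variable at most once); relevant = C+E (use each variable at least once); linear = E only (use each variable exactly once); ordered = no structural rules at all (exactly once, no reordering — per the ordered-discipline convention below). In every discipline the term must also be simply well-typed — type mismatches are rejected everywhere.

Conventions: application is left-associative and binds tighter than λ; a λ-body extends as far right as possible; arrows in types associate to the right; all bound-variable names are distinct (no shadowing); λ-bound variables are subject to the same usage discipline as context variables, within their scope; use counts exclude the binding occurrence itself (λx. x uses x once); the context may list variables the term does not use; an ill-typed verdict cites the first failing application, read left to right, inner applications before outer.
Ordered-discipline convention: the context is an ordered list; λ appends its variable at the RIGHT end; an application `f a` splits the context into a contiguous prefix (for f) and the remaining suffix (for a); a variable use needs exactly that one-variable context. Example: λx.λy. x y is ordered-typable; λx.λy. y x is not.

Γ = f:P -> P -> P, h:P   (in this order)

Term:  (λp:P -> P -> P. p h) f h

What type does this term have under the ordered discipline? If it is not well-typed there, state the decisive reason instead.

not well-typed under ordered — needs contraction — h ×2
usage: f ×1, h ×2, p [bound] ×1
use order (left to right): p, h, f, h
typing: well-typed at P
across the five disciplines: ordered ✗ | linear ✗ | affine ✗ | relevant ✓ | unrestricted ✓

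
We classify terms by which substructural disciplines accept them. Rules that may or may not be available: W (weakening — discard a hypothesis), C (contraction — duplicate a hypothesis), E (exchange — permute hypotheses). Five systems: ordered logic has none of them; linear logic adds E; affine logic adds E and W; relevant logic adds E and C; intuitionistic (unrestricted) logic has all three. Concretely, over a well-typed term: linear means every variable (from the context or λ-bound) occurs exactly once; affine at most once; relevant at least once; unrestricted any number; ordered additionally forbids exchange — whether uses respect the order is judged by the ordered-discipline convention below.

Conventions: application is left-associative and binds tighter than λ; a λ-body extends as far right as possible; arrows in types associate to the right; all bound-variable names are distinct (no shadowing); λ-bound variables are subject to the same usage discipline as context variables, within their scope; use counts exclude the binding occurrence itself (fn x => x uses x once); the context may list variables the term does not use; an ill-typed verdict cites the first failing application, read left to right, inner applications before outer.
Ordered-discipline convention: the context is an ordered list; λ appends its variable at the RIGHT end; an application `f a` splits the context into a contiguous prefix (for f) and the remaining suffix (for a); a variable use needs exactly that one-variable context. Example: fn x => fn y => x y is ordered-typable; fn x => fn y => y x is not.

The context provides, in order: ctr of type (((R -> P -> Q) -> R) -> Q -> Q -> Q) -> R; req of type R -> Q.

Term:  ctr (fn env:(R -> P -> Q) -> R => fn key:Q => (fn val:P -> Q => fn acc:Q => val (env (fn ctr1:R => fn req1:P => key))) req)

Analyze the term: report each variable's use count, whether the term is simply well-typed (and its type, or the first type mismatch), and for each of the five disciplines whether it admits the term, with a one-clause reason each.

use counts: ctr ×1; req ×1; env (bound) ×1; key (bound) ×1; val (bound) ×1; acc (bound) ×0; ctr1 (bound) ×0; req1 (bound) ×0
use order (left to right): ctr, val, env, key, req
typing: ill-typed: a function awaiting P gets R
ordered ✗ (fails simple typing)
linear ✗ (a type mismatch blocks all five)
affine ✗ (the type mismatch rejects it)
relevant ✗ (not simply typable)
unrestricted ✗ (fails simple typing)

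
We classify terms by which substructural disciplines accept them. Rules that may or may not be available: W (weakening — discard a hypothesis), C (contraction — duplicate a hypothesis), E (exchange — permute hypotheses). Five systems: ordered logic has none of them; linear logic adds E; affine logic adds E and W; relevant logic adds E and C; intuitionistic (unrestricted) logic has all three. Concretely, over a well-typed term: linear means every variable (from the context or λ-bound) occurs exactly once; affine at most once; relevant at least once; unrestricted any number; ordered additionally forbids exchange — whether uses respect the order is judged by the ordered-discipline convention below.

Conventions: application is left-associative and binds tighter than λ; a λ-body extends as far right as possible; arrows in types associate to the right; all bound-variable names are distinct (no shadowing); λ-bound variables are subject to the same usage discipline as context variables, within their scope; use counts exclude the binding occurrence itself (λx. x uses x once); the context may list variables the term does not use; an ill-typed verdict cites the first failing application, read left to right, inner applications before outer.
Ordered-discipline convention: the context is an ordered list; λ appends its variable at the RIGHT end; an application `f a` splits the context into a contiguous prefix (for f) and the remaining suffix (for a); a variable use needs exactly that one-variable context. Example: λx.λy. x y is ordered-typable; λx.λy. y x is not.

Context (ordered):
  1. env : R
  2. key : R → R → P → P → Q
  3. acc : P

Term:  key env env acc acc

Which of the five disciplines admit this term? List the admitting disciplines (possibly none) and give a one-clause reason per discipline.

accepted by: relevant, unrestricted
use counts: env ×2, key ×1, acc ×2
order of uses: key, env, env, acc, acc
typing: ✓ — Q
ordered: ✗, uses contraction: env ×2, acc ×2
linear: ✗, uses contraction: env ×2, acc ×2
affine: ✗, uses contraction: env ×2, acc ×2
relevant: ✓, none of env, key, acc goes unused
unrestricted: ✓, simply typable at Q; W, C, E all held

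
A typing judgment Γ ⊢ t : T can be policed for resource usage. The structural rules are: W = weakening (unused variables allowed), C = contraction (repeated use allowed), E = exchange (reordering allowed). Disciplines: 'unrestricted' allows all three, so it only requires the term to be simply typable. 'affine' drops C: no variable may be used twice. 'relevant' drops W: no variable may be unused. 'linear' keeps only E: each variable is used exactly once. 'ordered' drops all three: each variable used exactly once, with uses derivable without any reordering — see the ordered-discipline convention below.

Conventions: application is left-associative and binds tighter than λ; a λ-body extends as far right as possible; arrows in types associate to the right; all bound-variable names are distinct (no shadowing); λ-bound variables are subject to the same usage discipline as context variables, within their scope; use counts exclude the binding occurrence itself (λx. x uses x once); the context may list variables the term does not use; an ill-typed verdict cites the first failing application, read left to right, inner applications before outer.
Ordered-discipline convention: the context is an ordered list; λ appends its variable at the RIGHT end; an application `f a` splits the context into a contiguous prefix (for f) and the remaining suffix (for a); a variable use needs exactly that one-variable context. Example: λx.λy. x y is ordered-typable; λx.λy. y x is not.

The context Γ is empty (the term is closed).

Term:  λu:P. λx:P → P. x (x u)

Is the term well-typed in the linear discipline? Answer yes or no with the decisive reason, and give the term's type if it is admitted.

no — uses contraction: x ×2
use counts: u (λ-bound): 1, x (λ-bound): 2
use order (left to right): x, x, u
typing: the term checks, with type P → (P → P) → P
per-discipline verdicts: ordered ✗; linear ✗; affine ✗; relevant ✓; unrestricted ✓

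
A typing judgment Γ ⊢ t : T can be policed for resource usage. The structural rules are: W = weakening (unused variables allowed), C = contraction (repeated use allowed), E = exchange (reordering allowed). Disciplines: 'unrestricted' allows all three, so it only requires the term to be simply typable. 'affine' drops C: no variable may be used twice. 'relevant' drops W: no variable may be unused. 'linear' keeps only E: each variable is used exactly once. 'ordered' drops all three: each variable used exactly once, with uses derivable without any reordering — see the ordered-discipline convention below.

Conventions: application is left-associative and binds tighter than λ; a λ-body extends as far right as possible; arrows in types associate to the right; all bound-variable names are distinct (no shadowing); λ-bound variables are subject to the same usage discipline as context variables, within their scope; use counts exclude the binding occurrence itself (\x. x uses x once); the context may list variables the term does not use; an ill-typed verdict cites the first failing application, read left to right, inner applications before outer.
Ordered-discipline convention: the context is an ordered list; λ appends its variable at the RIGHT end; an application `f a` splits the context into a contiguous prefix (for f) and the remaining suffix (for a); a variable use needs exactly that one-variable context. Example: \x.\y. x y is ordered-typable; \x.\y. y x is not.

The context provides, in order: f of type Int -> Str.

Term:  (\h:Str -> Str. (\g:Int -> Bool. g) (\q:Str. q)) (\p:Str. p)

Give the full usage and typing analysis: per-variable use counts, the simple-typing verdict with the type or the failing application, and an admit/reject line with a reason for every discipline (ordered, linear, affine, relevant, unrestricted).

variable uses: f: 0×, h (λ-bound): 0×, g (λ-bound): 1×, q (λ-bound): 1×, p (λ-bound): 1×
order of uses: g, q, p
typing: ill-typed: a function awaiting Int -> Bool gets Str -> Str
ordered: ✗, the type mismatch rejects it
linear: ✗, not simply typable
affine: ✗, fails simple typing
relevant: ✗, a type mismatch blocks all five
unrestricted: ✗, the type mismatch rejects it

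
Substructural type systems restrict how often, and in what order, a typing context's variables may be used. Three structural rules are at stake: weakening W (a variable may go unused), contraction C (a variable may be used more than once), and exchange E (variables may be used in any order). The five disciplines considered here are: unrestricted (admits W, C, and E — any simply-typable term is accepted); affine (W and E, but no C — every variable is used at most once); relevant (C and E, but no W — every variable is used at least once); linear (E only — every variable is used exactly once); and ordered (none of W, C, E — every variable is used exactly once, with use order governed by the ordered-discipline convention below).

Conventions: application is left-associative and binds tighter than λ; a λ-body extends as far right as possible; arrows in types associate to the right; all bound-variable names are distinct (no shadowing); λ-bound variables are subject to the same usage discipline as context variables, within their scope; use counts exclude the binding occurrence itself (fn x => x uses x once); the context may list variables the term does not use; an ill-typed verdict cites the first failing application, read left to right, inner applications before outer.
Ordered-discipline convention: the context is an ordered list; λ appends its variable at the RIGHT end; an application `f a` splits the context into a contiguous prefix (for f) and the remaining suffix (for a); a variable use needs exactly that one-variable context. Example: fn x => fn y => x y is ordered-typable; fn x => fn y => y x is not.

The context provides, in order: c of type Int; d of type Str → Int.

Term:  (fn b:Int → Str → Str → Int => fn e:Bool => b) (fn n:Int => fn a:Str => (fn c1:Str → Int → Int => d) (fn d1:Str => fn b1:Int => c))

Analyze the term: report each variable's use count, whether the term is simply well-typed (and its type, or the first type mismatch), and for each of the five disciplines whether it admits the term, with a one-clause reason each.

counts: c=1, d=1, b [bound]=1, e [bound]=0, n [bound]=0, a [bound]=0, c1 [bound]=0, d1 [bound]=0, b1 [bound]=0
order of uses: b, d, c
typing: ✓ — Bool → Int → Str → Str → Int
ordered: ✗, e, n, a, c1, d1, b1 left unused
linear: ✗, e, n, a, c1, d1, b1 left unused
affine: ✓, none of c, d, b, e, n, a, c1, d1, b1 used more than once
relevant: ✗, e, n, a, c1, d1, b1 left unused
unrestricted: ✓, typability at Bool → Int → Str → Str → Int is all that's needed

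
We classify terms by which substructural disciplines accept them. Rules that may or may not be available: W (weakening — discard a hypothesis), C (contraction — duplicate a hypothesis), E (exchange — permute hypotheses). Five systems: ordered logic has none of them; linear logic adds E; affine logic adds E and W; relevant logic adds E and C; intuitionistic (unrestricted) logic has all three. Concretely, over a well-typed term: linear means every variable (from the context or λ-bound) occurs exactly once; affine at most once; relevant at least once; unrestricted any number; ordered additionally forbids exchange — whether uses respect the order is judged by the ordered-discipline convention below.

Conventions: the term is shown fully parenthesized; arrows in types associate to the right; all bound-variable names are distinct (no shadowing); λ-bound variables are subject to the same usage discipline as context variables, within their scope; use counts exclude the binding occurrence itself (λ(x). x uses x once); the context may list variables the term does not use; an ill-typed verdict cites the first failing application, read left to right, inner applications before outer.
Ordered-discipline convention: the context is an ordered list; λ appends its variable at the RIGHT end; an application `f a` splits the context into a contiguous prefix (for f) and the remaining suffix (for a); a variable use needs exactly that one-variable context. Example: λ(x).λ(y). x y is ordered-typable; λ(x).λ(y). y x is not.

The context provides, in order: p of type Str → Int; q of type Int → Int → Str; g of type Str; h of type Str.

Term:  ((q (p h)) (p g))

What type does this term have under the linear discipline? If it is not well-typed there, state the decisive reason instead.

not well-typed under linear — repeated use of p ×2
usage: p: 2×, q: 1×, g: 1×, h: 1×
left-to-right use order: q, p, h, p, g
typing: ✓ — Str
summary: ordered ✗ · linear ✗ · affine ✗ · relevant ✓ · unrestricted ✓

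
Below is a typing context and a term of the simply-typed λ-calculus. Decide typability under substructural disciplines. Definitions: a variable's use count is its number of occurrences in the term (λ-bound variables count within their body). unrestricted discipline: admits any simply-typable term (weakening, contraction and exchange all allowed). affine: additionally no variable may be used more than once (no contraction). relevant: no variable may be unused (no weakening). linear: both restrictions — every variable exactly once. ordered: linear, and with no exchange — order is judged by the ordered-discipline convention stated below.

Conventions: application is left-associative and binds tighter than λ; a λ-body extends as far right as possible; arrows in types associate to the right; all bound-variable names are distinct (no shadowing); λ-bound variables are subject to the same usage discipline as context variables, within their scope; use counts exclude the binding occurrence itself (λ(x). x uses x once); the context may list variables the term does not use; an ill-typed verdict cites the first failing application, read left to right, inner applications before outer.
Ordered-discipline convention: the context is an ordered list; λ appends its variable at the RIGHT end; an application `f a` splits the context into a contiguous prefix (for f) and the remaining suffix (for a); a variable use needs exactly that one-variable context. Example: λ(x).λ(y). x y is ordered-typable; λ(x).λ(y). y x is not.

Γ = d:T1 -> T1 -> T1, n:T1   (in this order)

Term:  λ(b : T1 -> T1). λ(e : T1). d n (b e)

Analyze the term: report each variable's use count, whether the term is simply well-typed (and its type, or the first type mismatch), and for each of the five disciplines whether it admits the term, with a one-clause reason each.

counts: d ×1, n ×1, b (bound) ×1, e (bound) ×1
uses in reading order: d, n, b, e
typing: the term checks, with type (T1 -> T1) -> T1 -> T1
ordered: ✓, one use each (d, n, b, e); ordered split holds
linear: ✓, exactly-once usage across d, n, b, e
affine: ✓, d, n, b, e: no repeats, contraction unneeded
relevant: ✓, none of d, n, b, e goes unused
unrestricted: ✓, type-checks ((T1 -> T1) -> T1 -> T1) and nothing is barred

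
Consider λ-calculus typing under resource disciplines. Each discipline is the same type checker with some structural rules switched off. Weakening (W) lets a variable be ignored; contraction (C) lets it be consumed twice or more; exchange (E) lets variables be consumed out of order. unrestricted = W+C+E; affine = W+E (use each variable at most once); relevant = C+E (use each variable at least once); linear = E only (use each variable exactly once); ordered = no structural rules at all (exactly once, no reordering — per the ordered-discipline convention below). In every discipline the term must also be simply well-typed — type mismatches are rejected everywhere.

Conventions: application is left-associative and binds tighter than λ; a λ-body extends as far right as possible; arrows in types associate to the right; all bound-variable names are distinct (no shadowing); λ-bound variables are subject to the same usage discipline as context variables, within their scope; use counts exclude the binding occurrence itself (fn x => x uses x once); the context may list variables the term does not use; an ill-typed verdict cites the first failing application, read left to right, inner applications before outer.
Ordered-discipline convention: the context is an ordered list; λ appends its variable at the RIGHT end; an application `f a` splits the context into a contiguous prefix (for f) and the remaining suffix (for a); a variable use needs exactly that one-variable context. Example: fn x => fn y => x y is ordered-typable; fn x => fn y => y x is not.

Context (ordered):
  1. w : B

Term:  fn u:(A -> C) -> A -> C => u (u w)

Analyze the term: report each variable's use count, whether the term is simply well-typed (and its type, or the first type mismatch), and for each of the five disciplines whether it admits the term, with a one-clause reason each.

variable uses: w ×1; u [bound] ×2
use order (left to right): u, u, w
typing: ill-typed: argument of type B where A -> C is required
ordered: ✗, not simply typable
linear: ✗, fails simple typing
affine: ✗, a type mismatch blocks all five
relevant: ✗, the type mismatch rejects it
unrestricted: ✗, not simply typable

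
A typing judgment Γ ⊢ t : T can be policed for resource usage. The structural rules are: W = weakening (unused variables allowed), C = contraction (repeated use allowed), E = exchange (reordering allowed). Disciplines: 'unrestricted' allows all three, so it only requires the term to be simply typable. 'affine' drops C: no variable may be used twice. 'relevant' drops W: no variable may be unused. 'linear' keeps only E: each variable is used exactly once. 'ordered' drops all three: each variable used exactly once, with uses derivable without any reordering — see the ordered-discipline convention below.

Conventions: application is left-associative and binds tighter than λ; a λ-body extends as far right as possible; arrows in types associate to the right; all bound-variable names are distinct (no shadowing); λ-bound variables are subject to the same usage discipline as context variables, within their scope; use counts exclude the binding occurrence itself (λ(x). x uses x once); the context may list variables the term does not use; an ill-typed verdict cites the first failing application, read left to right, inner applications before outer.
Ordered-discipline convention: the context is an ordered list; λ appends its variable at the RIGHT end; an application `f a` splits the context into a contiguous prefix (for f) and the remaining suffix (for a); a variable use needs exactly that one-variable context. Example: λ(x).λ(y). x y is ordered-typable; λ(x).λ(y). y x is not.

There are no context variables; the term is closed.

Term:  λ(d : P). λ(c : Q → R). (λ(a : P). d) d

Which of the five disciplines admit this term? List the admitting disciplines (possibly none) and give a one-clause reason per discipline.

admitted in: unrestricted
use counts: d [bound]: 2×; c [bound]: 0×; a [bound]: 0×
order of uses: d, d
typing: the term checks, with type P → (Q → R) → P
ordered: ✗ — needs contraction — d ×2; unused: c, a — weakening required
linear: ✗ — needs contraction — d ×2; unused: c, a — weakening required
affine: ✗ — needs contraction — d ×2
relevant: ✗ — unused: c, a — weakening required
unrestricted: ✓ — simply typable at P → (Q → R) → P; W, C, E all held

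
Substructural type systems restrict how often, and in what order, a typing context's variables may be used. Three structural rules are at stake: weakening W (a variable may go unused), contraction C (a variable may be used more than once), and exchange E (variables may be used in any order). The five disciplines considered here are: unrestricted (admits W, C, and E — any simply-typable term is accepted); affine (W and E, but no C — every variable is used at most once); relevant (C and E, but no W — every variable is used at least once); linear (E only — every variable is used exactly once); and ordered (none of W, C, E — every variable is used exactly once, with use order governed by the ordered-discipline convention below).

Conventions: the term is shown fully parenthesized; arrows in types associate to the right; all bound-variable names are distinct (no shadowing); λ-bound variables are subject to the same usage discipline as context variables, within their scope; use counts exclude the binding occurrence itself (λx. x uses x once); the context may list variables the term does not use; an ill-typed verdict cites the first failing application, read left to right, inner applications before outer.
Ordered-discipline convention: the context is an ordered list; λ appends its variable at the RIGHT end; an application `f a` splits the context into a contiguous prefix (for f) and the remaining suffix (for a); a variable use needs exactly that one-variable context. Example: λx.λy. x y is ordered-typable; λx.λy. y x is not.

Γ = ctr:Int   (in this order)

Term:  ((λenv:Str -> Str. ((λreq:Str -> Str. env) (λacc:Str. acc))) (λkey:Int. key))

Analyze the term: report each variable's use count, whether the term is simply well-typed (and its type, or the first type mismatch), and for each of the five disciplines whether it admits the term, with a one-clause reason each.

use counts: ctr: 0, env (λ-bound): 1, req (λ-bound): 0, acc (λ-bound): 1, key (λ-bound): 1
use order (left to right): env, acc, key
typing: ill-typed: an application expects Str -> Str but receives Int -> Int
ordered: ✗ — a type mismatch blocks all five
linear: ✗ — the type mismatch rejects it
affine: ✗ — not simply typable
relevant: ✗ — fails simple typing
unrestricted: ✗ — a type mismatch blocks all five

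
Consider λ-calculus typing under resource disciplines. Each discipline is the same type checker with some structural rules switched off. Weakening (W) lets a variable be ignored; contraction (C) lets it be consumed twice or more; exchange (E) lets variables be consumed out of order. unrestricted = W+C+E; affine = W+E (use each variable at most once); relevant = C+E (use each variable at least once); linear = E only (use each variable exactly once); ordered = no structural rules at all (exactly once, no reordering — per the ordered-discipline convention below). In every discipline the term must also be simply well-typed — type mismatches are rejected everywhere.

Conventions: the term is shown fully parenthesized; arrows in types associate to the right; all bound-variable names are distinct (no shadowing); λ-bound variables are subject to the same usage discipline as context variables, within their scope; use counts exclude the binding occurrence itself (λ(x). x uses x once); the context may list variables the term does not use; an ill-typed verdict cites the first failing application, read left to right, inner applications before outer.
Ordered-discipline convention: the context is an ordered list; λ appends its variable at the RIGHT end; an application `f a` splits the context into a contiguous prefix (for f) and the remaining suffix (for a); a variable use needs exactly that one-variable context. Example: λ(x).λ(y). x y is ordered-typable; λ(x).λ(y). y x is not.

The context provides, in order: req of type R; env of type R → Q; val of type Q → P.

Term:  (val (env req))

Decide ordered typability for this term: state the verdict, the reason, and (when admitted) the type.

no — needs exchange: uses follow val, env, req
variable uses: req ×1, env ×1, val ×1
use order (left to right): val, env, req
typing: well-typed at P
summary: ordered ✗; linear ✓; affine ✓; relevant ✓; unrestricted ✓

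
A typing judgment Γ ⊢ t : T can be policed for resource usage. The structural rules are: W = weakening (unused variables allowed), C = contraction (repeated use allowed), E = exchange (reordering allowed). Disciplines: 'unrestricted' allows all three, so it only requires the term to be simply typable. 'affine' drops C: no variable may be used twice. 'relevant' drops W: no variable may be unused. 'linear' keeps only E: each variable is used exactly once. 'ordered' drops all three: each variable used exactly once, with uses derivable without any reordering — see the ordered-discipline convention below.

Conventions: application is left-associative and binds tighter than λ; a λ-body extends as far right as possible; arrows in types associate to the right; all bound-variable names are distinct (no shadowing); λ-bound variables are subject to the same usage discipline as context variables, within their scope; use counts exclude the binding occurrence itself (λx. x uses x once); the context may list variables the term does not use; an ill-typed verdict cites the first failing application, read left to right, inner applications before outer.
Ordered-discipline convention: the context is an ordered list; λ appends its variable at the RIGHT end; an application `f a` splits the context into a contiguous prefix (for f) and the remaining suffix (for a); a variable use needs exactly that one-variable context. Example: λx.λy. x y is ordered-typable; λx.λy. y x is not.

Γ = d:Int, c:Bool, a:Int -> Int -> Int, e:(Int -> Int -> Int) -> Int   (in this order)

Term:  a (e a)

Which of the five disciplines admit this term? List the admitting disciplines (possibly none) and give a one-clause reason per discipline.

accepted by: unrestricted
counts: d ×0; c ×0; a ×2; e ×1
use order (left to right): a, e, a
typing: the term checks, with type Int -> Int
ordered: ✗ — repeated use of a ×2; d, c left unused
linear: ✗ — repeated use of a ×2; d, c left unused
affine: ✗ — repeated use of a ×2
relevant: ✗ — d, c left unused
unrestricted: ✓ — type-checks (Int -> Int) and nothing is barred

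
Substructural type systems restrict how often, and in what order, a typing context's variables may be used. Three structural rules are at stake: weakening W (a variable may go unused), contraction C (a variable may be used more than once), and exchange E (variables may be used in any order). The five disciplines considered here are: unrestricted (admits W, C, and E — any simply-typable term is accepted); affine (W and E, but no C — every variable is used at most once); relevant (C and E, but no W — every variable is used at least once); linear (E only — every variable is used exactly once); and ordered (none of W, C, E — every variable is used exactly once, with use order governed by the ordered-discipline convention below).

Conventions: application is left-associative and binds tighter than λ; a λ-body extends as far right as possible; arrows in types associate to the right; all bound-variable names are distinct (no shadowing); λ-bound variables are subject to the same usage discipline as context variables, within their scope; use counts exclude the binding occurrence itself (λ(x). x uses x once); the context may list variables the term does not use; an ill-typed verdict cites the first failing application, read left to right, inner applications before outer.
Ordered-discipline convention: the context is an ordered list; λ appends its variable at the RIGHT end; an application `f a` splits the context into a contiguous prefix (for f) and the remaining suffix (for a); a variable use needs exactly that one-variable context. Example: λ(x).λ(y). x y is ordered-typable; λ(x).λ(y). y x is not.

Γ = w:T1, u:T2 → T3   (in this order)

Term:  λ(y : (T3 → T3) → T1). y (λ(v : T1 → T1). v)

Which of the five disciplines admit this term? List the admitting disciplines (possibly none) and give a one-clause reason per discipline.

admitted by: none
variable uses: w: 0×; u: 0×; y (λ-bound): 1×; v (λ-bound): 1×
uses in reading order: y, v
typing: ill-typed: an argument (T1 → T1) → T1 → T1 mismatches the expected T3 → T3
ordered: ✗ — the type mismatch rejects it
linear: ✗ — not simply typable
affine: ✗ — fails simple typing
relevant: ✗ — a type mismatch blocks all five
unrestricted: ✗ — the type mismatch rejects it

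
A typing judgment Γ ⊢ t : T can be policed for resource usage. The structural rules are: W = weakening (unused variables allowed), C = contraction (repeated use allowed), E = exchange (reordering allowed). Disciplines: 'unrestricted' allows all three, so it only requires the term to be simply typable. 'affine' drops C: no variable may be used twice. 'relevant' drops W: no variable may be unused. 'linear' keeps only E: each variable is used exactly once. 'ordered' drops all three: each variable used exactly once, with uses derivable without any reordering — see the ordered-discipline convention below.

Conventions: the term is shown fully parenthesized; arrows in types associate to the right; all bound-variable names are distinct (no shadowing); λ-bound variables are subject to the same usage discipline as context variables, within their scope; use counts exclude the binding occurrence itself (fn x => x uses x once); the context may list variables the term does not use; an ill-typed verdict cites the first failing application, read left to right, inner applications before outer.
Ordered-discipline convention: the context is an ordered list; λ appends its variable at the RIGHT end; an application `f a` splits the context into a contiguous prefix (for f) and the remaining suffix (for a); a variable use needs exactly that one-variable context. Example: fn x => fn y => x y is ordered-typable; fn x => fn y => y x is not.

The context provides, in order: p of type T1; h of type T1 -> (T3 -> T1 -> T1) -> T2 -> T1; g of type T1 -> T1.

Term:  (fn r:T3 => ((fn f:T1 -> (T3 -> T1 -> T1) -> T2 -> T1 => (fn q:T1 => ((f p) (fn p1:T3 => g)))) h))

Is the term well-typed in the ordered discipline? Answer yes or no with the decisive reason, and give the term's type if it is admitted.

no — needs weakening: r, q, p1 unused
variable uses: p: 1, h: 1, g: 1, r (bound): 0, f (bound): 1, q (bound): 0, p1 (bound): 0
order of uses: f, p, g, h
typing: the term checks, with type T3 -> T1 -> T2 -> T1
all disciplines: ordered ✗, linear ✗, affine ✓, relevant ✗, unrestricted ✓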